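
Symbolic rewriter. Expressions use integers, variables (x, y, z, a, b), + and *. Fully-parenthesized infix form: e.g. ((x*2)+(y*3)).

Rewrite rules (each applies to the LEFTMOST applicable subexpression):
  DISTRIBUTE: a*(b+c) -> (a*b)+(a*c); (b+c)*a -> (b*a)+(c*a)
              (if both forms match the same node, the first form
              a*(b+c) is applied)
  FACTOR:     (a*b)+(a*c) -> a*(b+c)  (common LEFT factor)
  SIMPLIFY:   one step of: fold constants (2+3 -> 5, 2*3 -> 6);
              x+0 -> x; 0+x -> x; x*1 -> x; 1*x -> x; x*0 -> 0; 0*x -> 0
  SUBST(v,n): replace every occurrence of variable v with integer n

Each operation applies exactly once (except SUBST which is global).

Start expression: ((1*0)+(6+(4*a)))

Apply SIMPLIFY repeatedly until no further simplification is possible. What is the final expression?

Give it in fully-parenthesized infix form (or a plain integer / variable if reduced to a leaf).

Answer: (6+(4*a))

Derivation:
Start: ((1*0)+(6+(4*a)))
Step 1: at L: (1*0) -> 0; overall: ((1*0)+(6+(4*a))) -> (0+(6+(4*a)))
Step 2: at root: (0+(6+(4*a))) -> (6+(4*a)); overall: (0+(6+(4*a))) -> (6+(4*a))
Fixed point: (6+(4*a))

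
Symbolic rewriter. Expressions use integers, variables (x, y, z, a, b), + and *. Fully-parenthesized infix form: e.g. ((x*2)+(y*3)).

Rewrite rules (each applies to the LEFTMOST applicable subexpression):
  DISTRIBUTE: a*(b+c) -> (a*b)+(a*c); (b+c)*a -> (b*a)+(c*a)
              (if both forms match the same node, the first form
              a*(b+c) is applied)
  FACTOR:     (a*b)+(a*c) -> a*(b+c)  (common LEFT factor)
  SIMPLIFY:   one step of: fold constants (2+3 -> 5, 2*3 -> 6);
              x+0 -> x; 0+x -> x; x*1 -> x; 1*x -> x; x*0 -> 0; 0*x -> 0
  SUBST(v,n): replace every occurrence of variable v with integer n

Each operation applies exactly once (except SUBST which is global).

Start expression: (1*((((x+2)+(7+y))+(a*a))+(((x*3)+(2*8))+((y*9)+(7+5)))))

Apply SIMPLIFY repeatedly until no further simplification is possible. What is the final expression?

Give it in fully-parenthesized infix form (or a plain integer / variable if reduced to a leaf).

Answer: ((((x+2)+(7+y))+(a*a))+(((x*3)+16)+((y*9)+12)))

Derivation:
Start: (1*((((x+2)+(7+y))+(a*a))+(((x*3)+(2*8))+((y*9)+(7+5)))))
Step 1: at root: (1*((((x+2)+(7+y))+(a*a))+(((x*3)+(2*8))+((y*9)+(7+5))))) -> ((((x+2)+(7+y))+(a*a))+(((x*3)+(2*8))+((y*9)+(7+5)))); overall: (1*((((x+2)+(7+y))+(a*a))+(((x*3)+(2*8))+((y*9)+(7+5))))) -> ((((x+2)+(7+y))+(a*a))+(((x*3)+(2*8))+((y*9)+(7+5))))
Step 2: at RLR: (2*8) -> 16; overall: ((((x+2)+(7+y))+(a*a))+(((x*3)+(2*8))+((y*9)+(7+5)))) -> ((((x+2)+(7+y))+(a*a))+(((x*3)+16)+((y*9)+(7+5))))
Step 3: at RRR: (7+5) -> 12; overall: ((((x+2)+(7+y))+(a*a))+(((x*3)+16)+((y*9)+(7+5)))) -> ((((x+2)+(7+y))+(a*a))+(((x*3)+16)+((y*9)+12)))
Fixed point: ((((x+2)+(7+y))+(a*a))+(((x*3)+16)+((y*9)+12)))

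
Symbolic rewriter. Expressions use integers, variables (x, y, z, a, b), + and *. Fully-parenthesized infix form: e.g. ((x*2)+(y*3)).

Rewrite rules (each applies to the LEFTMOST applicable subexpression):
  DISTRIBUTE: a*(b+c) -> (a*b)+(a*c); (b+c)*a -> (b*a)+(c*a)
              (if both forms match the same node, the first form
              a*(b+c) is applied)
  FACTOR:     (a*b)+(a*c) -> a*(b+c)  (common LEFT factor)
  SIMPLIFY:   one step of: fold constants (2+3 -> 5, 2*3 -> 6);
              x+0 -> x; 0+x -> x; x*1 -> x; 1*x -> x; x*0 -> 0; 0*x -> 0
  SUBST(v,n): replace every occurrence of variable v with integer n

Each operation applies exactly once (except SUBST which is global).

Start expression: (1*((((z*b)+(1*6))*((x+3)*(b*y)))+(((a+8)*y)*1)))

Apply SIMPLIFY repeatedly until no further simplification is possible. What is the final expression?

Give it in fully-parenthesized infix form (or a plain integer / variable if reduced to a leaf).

Start: (1*((((z*b)+(1*6))*((x+3)*(b*y)))+(((a+8)*y)*1)))
Step 1: at root: (1*((((z*b)+(1*6))*((x+3)*(b*y)))+(((a+8)*y)*1))) -> ((((z*b)+(1*6))*((x+3)*(b*y)))+(((a+8)*y)*1)); overall: (1*((((z*b)+(1*6))*((x+3)*(b*y)))+(((a+8)*y)*1))) -> ((((z*b)+(1*6))*((x+3)*(b*y)))+(((a+8)*y)*1))
Step 2: at LLR: (1*6) -> 6; overall: ((((z*b)+(1*6))*((x+3)*(b*y)))+(((a+8)*y)*1)) -> ((((z*b)+6)*((x+3)*(b*y)))+(((a+8)*y)*1))
Step 3: at R: (((a+8)*y)*1) -> ((a+8)*y); overall: ((((z*b)+6)*((x+3)*(b*y)))+(((a+8)*y)*1)) -> ((((z*b)+6)*((x+3)*(b*y)))+((a+8)*y))
Fixed point: ((((z*b)+6)*((x+3)*(b*y)))+((a+8)*y))

Answer: ((((z*b)+6)*((x+3)*(b*y)))+((a+8)*y))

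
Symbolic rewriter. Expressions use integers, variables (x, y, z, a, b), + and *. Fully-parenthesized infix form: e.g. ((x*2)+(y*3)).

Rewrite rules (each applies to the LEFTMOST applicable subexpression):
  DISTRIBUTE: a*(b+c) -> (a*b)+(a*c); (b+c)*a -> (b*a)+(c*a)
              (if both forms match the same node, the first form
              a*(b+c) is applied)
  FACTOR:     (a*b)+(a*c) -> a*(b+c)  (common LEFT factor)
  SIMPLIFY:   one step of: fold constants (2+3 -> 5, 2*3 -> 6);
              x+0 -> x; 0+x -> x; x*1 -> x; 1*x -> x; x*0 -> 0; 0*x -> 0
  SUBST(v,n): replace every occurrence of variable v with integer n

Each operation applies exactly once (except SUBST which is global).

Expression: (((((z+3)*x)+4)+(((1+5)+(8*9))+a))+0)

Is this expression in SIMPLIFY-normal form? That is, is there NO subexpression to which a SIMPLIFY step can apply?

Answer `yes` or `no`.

Answer: no

Derivation:
Expression: (((((z+3)*x)+4)+(((1+5)+(8*9))+a))+0)
Scanning for simplifiable subexpressions (pre-order)...
  at root: (((((z+3)*x)+4)+(((1+5)+(8*9))+a))+0) (SIMPLIFIABLE)
  at L: ((((z+3)*x)+4)+(((1+5)+(8*9))+a)) (not simplifiable)
  at LL: (((z+3)*x)+4) (not simplifiable)
  at LLL: ((z+3)*x) (not simplifiable)
  at LLLL: (z+3) (not simplifiable)
  at LR: (((1+5)+(8*9))+a) (not simplifiable)
  at LRL: ((1+5)+(8*9)) (not simplifiable)
  at LRLL: (1+5) (SIMPLIFIABLE)
  at LRLR: (8*9) (SIMPLIFIABLE)
Found simplifiable subexpr at path root: (((((z+3)*x)+4)+(((1+5)+(8*9))+a))+0)
One SIMPLIFY step would give: ((((z+3)*x)+4)+(((1+5)+(8*9))+a))
-> NOT in normal form.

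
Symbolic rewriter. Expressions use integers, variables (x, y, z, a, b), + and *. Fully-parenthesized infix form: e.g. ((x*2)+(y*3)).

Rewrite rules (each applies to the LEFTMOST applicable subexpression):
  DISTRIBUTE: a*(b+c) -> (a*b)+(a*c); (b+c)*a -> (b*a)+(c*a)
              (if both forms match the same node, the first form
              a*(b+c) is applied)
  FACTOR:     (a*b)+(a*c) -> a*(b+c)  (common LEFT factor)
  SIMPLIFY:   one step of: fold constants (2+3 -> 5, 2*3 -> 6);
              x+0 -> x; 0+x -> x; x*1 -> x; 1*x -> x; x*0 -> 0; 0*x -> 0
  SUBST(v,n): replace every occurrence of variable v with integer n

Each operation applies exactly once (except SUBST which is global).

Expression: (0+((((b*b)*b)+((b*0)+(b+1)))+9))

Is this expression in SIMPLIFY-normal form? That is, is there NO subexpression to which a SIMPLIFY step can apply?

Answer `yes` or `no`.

Expression: (0+((((b*b)*b)+((b*0)+(b+1)))+9))
Scanning for simplifiable subexpressions (pre-order)...
  at root: (0+((((b*b)*b)+((b*0)+(b+1)))+9)) (SIMPLIFIABLE)
  at R: ((((b*b)*b)+((b*0)+(b+1)))+9) (not simplifiable)
  at RL: (((b*b)*b)+((b*0)+(b+1))) (not simplifiable)
  at RLL: ((b*b)*b) (not simplifiable)
  at RLLL: (b*b) (not simplifiable)
  at RLR: ((b*0)+(b+1)) (not simplifiable)
  at RLRL: (b*0) (SIMPLIFIABLE)
  at RLRR: (b+1) (not simplifiable)
Found simplifiable subexpr at path root: (0+((((b*b)*b)+((b*0)+(b+1)))+9))
One SIMPLIFY step would give: ((((b*b)*b)+((b*0)+(b+1)))+9)
-> NOT in normal form.

Answer: no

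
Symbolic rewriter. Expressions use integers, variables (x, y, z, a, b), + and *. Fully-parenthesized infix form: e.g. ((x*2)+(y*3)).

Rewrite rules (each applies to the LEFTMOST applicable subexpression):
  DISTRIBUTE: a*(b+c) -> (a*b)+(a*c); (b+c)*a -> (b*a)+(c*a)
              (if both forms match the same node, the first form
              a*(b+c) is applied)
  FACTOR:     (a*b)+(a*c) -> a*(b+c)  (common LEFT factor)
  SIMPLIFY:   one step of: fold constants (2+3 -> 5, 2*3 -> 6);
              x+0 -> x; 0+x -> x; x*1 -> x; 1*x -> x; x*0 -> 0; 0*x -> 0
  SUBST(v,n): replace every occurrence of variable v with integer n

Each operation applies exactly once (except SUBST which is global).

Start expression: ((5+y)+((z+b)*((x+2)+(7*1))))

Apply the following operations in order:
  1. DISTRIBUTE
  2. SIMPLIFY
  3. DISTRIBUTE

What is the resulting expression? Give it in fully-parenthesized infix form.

Answer: ((5+y)+((((z+b)*x)+((z+b)*2))+((z+b)*7)))

Derivation:
Start: ((5+y)+((z+b)*((x+2)+(7*1))))
Apply DISTRIBUTE at R (target: ((z+b)*((x+2)+(7*1)))): ((5+y)+((z+b)*((x+2)+(7*1)))) -> ((5+y)+(((z+b)*(x+2))+((z+b)*(7*1))))
Apply SIMPLIFY at RRR (target: (7*1)): ((5+y)+(((z+b)*(x+2))+((z+b)*(7*1)))) -> ((5+y)+(((z+b)*(x+2))+((z+b)*7)))
Apply DISTRIBUTE at RL (target: ((z+b)*(x+2))): ((5+y)+(((z+b)*(x+2))+((z+b)*7))) -> ((5+y)+((((z+b)*x)+((z+b)*2))+((z+b)*7)))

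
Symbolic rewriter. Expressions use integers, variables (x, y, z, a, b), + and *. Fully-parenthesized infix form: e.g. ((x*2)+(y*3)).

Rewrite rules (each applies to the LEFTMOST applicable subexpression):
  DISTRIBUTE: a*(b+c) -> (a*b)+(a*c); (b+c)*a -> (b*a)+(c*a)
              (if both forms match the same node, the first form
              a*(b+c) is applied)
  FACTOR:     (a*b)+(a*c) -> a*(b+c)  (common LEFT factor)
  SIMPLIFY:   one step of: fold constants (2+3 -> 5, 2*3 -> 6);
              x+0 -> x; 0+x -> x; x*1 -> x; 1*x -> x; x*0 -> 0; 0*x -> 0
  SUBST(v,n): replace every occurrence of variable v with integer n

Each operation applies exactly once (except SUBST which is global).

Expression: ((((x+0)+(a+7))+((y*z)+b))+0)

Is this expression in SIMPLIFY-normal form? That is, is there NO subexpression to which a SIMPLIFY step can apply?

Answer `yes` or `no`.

Answer: no

Derivation:
Expression: ((((x+0)+(a+7))+((y*z)+b))+0)
Scanning for simplifiable subexpressions (pre-order)...
  at root: ((((x+0)+(a+7))+((y*z)+b))+0) (SIMPLIFIABLE)
  at L: (((x+0)+(a+7))+((y*z)+b)) (not simplifiable)
  at LL: ((x+0)+(a+7)) (not simplifiable)
  at LLL: (x+0) (SIMPLIFIABLE)
  at LLR: (a+7) (not simplifiable)
  at LR: ((y*z)+b) (not simplifiable)
  at LRL: (y*z) (not simplifiable)
Found simplifiable subexpr at path root: ((((x+0)+(a+7))+((y*z)+b))+0)
One SIMPLIFY step would give: (((x+0)+(a+7))+((y*z)+b))
-> NOT in normal form.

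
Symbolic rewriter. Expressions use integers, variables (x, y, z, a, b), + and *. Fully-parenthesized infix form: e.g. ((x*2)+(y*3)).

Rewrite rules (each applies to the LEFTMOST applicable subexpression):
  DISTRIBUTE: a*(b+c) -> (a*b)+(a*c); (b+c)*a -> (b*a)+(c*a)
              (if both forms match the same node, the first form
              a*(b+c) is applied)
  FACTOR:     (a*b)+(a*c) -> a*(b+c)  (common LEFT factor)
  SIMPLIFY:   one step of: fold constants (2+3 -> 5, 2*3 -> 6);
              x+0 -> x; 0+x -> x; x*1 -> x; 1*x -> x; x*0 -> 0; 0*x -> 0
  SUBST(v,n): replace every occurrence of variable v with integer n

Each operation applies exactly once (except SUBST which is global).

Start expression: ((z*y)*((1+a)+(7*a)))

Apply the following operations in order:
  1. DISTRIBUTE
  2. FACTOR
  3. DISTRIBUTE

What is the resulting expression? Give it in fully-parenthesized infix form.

Answer: (((z*y)*(1+a))+((z*y)*(7*a)))

Derivation:
Start: ((z*y)*((1+a)+(7*a)))
Apply DISTRIBUTE at root (target: ((z*y)*((1+a)+(7*a)))): ((z*y)*((1+a)+(7*a))) -> (((z*y)*(1+a))+((z*y)*(7*a)))
Apply FACTOR at root (target: (((z*y)*(1+a))+((z*y)*(7*a)))): (((z*y)*(1+a))+((z*y)*(7*a))) -> ((z*y)*((1+a)+(7*a)))
Apply DISTRIBUTE at root (target: ((z*y)*((1+a)+(7*a)))): ((z*y)*((1+a)+(7*a))) -> (((z*y)*(1+a))+((z*y)*(7*a)))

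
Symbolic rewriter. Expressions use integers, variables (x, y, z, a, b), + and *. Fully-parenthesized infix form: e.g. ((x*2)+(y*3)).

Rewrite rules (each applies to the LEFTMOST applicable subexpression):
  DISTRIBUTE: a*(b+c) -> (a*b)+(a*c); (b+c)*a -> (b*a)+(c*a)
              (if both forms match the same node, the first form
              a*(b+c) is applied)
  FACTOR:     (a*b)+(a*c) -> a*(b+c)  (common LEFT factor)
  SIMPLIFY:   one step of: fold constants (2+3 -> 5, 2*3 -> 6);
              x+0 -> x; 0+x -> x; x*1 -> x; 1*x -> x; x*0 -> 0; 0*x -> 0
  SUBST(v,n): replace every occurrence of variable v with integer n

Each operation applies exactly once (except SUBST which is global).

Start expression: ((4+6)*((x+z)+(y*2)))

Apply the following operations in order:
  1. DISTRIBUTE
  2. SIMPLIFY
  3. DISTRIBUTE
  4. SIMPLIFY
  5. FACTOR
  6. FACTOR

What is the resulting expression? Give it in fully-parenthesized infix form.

Start: ((4+6)*((x+z)+(y*2)))
Apply DISTRIBUTE at root (target: ((4+6)*((x+z)+(y*2)))): ((4+6)*((x+z)+(y*2))) -> (((4+6)*(x+z))+((4+6)*(y*2)))
Apply SIMPLIFY at LL (target: (4+6)): (((4+6)*(x+z))+((4+6)*(y*2))) -> ((10*(x+z))+((4+6)*(y*2)))
Apply DISTRIBUTE at L (target: (10*(x+z))): ((10*(x+z))+((4+6)*(y*2))) -> (((10*x)+(10*z))+((4+6)*(y*2)))
Apply SIMPLIFY at RL (target: (4+6)): (((10*x)+(10*z))+((4+6)*(y*2))) -> (((10*x)+(10*z))+(10*(y*2)))
Apply FACTOR at L (target: ((10*x)+(10*z))): (((10*x)+(10*z))+(10*(y*2))) -> ((10*(x+z))+(10*(y*2)))
Apply FACTOR at root (target: ((10*(x+z))+(10*(y*2)))): ((10*(x+z))+(10*(y*2))) -> (10*((x+z)+(y*2)))

Answer: (10*((x+z)+(y*2)))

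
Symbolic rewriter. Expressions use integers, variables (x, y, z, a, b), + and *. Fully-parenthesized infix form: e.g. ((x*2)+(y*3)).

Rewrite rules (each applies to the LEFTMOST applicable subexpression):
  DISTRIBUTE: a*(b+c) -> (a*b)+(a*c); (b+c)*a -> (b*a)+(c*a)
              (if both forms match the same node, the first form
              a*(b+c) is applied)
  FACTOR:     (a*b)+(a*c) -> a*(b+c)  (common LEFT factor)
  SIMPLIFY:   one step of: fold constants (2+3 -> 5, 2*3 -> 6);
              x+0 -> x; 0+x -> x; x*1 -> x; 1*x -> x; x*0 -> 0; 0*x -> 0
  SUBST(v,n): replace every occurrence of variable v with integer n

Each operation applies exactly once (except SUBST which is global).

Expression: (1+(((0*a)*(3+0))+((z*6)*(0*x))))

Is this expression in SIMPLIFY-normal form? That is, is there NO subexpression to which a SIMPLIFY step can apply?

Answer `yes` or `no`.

Answer: no

Derivation:
Expression: (1+(((0*a)*(3+0))+((z*6)*(0*x))))
Scanning for simplifiable subexpressions (pre-order)...
  at root: (1+(((0*a)*(3+0))+((z*6)*(0*x)))) (not simplifiable)
  at R: (((0*a)*(3+0))+((z*6)*(0*x))) (not simplifiable)
  at RL: ((0*a)*(3+0)) (not simplifiable)
  at RLL: (0*a) (SIMPLIFIABLE)
  at RLR: (3+0) (SIMPLIFIABLE)
  at RR: ((z*6)*(0*x)) (not simplifiable)
  at RRL: (z*6) (not simplifiable)
  at RRR: (0*x) (SIMPLIFIABLE)
Found simplifiable subexpr at path RLL: (0*a)
One SIMPLIFY step would give: (1+((0*(3+0))+((z*6)*(0*x))))
-> NOT in normal form.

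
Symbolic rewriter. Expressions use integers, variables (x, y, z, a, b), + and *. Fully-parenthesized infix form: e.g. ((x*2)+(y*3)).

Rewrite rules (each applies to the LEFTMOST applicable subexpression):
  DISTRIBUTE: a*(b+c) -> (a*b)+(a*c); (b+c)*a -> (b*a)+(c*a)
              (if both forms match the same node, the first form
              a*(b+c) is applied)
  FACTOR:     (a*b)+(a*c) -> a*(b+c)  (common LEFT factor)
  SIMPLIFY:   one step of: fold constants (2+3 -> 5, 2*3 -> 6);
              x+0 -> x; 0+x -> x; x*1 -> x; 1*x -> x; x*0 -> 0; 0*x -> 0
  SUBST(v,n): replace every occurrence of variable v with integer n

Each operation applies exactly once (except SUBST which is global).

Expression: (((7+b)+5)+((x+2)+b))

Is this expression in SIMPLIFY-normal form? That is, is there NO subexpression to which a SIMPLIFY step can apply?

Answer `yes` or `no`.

Expression: (((7+b)+5)+((x+2)+b))
Scanning for simplifiable subexpressions (pre-order)...
  at root: (((7+b)+5)+((x+2)+b)) (not simplifiable)
  at L: ((7+b)+5) (not simplifiable)
  at LL: (7+b) (not simplifiable)
  at R: ((x+2)+b) (not simplifiable)
  at RL: (x+2) (not simplifiable)
Result: no simplifiable subexpression found -> normal form.

Answer: yes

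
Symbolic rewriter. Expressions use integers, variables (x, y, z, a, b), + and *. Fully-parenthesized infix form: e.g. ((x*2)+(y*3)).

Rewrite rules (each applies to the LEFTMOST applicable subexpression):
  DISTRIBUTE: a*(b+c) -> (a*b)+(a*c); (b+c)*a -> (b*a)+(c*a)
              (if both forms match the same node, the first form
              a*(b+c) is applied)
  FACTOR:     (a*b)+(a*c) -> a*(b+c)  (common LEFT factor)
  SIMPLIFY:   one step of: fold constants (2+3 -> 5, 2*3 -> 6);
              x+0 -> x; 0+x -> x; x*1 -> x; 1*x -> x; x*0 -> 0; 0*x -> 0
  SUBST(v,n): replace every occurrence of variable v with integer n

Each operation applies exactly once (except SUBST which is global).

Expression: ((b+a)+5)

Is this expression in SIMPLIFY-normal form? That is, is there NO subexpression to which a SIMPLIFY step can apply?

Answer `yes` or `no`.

Expression: ((b+a)+5)
Scanning for simplifiable subexpressions (pre-order)...
  at root: ((b+a)+5) (not simplifiable)
  at L: (b+a) (not simplifiable)
Result: no simplifiable subexpression found -> normal form.

Answer: yes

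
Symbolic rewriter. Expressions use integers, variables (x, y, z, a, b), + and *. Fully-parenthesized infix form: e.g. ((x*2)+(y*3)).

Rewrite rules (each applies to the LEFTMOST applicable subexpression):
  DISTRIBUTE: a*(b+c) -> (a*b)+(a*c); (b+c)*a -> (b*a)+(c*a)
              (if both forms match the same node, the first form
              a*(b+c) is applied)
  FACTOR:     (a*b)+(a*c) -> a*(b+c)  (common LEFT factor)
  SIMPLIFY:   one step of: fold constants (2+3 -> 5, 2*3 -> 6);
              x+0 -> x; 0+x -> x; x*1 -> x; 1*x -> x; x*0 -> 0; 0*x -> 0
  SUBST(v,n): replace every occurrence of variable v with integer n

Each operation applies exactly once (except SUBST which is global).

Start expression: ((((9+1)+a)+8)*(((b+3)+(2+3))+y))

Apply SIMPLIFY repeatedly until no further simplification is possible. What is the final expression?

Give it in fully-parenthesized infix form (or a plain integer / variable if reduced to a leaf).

Answer: (((10+a)+8)*(((b+3)+5)+y))

Derivation:
Start: ((((9+1)+a)+8)*(((b+3)+(2+3))+y))
Step 1: at LLL: (9+1) -> 10; overall: ((((9+1)+a)+8)*(((b+3)+(2+3))+y)) -> (((10+a)+8)*(((b+3)+(2+3))+y))
Step 2: at RLR: (2+3) -> 5; overall: (((10+a)+8)*(((b+3)+(2+3))+y)) -> (((10+a)+8)*(((b+3)+5)+y))
Fixed point: (((10+a)+8)*(((b+3)+5)+y))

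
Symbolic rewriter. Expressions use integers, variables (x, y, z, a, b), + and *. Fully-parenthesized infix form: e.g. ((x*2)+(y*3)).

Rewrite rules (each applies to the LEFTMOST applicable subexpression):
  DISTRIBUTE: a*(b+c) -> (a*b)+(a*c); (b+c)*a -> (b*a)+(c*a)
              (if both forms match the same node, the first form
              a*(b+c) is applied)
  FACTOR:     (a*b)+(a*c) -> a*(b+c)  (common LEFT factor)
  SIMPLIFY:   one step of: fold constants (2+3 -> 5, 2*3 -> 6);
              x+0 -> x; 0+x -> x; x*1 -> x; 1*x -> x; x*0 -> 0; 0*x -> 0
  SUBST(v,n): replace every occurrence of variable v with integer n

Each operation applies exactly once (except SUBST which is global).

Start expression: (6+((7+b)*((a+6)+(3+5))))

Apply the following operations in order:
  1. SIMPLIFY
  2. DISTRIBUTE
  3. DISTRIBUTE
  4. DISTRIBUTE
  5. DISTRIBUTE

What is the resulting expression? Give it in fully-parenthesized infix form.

Answer: (6+((((7*a)+(b*a))+((7*6)+(b*6)))+((7+b)*8)))

Derivation:
Start: (6+((7+b)*((a+6)+(3+5))))
Apply SIMPLIFY at RRR (target: (3+5)): (6+((7+b)*((a+6)+(3+5)))) -> (6+((7+b)*((a+6)+8)))
Apply DISTRIBUTE at R (target: ((7+b)*((a+6)+8))): (6+((7+b)*((a+6)+8))) -> (6+(((7+b)*(a+6))+((7+b)*8)))
Apply DISTRIBUTE at RL (target: ((7+b)*(a+6))): (6+(((7+b)*(a+6))+((7+b)*8))) -> (6+((((7+b)*a)+((7+b)*6))+((7+b)*8)))
Apply DISTRIBUTE at RLL (target: ((7+b)*a)): (6+((((7+b)*a)+((7+b)*6))+((7+b)*8))) -> (6+((((7*a)+(b*a))+((7+b)*6))+((7+b)*8)))
Apply DISTRIBUTE at RLR (target: ((7+b)*6)): (6+((((7*a)+(b*a))+((7+b)*6))+((7+b)*8))) -> (6+((((7*a)+(b*a))+((7*6)+(b*6)))+((7+b)*8)))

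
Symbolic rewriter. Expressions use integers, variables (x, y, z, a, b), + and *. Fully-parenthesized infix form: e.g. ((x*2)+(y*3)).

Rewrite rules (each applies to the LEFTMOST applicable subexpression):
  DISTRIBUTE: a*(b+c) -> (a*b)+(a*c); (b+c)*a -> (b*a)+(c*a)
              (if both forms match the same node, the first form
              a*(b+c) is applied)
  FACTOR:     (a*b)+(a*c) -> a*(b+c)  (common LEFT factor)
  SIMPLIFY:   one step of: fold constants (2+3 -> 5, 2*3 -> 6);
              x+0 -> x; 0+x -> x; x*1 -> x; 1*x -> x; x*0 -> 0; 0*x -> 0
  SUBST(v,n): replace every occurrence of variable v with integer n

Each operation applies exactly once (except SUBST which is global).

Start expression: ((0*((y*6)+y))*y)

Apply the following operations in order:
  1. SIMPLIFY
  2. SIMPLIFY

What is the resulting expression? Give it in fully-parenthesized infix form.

Answer: 0

Derivation:
Start: ((0*((y*6)+y))*y)
Apply SIMPLIFY at L (target: (0*((y*6)+y))): ((0*((y*6)+y))*y) -> (0*y)
Apply SIMPLIFY at root (target: (0*y)): (0*y) -> 0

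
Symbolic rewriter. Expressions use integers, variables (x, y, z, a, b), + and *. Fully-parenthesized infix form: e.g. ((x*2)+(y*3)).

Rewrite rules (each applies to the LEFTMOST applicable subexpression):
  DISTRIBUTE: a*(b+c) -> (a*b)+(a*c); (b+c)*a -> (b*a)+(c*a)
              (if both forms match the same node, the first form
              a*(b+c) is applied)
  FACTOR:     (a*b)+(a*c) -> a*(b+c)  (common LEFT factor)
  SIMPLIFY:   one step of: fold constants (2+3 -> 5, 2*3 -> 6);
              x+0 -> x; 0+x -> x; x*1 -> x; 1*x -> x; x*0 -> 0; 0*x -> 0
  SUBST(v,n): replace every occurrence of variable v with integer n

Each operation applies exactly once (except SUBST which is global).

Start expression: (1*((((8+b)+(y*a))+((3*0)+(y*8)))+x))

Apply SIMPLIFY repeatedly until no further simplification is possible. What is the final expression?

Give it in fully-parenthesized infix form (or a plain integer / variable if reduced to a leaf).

Answer: ((((8+b)+(y*a))+(y*8))+x)

Derivation:
Start: (1*((((8+b)+(y*a))+((3*0)+(y*8)))+x))
Step 1: at root: (1*((((8+b)+(y*a))+((3*0)+(y*8)))+x)) -> ((((8+b)+(y*a))+((3*0)+(y*8)))+x); overall: (1*((((8+b)+(y*a))+((3*0)+(y*8)))+x)) -> ((((8+b)+(y*a))+((3*0)+(y*8)))+x)
Step 2: at LRL: (3*0) -> 0; overall: ((((8+b)+(y*a))+((3*0)+(y*8)))+x) -> ((((8+b)+(y*a))+(0+(y*8)))+x)
Step 3: at LR: (0+(y*8)) -> (y*8); overall: ((((8+b)+(y*a))+(0+(y*8)))+x) -> ((((8+b)+(y*a))+(y*8))+x)
Fixed point: ((((8+b)+(y*a))+(y*8))+x)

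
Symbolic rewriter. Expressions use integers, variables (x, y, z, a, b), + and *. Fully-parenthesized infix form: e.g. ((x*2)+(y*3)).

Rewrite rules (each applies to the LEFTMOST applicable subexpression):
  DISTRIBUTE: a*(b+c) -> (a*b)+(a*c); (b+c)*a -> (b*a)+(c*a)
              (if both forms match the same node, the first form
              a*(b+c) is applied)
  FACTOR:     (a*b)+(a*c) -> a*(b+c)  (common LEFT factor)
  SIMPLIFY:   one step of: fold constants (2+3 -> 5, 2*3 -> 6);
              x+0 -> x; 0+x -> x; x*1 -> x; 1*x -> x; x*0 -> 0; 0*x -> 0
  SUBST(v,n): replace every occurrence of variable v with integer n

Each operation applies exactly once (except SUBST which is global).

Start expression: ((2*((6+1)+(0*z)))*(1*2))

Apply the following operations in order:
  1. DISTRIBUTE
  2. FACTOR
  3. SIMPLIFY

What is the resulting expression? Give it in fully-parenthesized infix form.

Start: ((2*((6+1)+(0*z)))*(1*2))
Apply DISTRIBUTE at L (target: (2*((6+1)+(0*z)))): ((2*((6+1)+(0*z)))*(1*2)) -> (((2*(6+1))+(2*(0*z)))*(1*2))
Apply FACTOR at L (target: ((2*(6+1))+(2*(0*z)))): (((2*(6+1))+(2*(0*z)))*(1*2)) -> ((2*((6+1)+(0*z)))*(1*2))
Apply SIMPLIFY at LRL (target: (6+1)): ((2*((6+1)+(0*z)))*(1*2)) -> ((2*(7+(0*z)))*(1*2))

Answer: ((2*(7+(0*z)))*(1*2))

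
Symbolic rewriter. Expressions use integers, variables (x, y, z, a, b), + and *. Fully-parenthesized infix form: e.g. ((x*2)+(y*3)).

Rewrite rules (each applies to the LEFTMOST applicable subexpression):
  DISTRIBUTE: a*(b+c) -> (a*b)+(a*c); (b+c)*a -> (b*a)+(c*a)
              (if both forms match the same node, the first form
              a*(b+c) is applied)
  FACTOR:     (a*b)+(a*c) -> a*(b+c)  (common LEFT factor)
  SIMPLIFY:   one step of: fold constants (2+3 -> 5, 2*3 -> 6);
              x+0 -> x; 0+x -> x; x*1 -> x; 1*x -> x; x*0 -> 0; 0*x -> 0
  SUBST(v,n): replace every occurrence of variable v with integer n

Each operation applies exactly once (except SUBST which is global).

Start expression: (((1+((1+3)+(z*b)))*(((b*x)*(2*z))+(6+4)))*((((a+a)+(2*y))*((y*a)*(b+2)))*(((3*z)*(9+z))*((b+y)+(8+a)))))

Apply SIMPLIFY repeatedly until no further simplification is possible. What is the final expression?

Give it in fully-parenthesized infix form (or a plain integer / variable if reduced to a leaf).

Answer: (((1+(4+(z*b)))*(((b*x)*(2*z))+10))*((((a+a)+(2*y))*((y*a)*(b+2)))*(((3*z)*(9+z))*((b+y)+(8+a)))))

Derivation:
Start: (((1+((1+3)+(z*b)))*(((b*x)*(2*z))+(6+4)))*((((a+a)+(2*y))*((y*a)*(b+2)))*(((3*z)*(9+z))*((b+y)+(8+a)))))
Step 1: at LLRL: (1+3) -> 4; overall: (((1+((1+3)+(z*b)))*(((b*x)*(2*z))+(6+4)))*((((a+a)+(2*y))*((y*a)*(b+2)))*(((3*z)*(9+z))*((b+y)+(8+a))))) -> (((1+(4+(z*b)))*(((b*x)*(2*z))+(6+4)))*((((a+a)+(2*y))*((y*a)*(b+2)))*(((3*z)*(9+z))*((b+y)+(8+a)))))
Step 2: at LRR: (6+4) -> 10; overall: (((1+(4+(z*b)))*(((b*x)*(2*z))+(6+4)))*((((a+a)+(2*y))*((y*a)*(b+2)))*(((3*z)*(9+z))*((b+y)+(8+a))))) -> (((1+(4+(z*b)))*(((b*x)*(2*z))+10))*((((a+a)+(2*y))*((y*a)*(b+2)))*(((3*z)*(9+z))*((b+y)+(8+a)))))
Fixed point: (((1+(4+(z*b)))*(((b*x)*(2*z))+10))*((((a+a)+(2*y))*((y*a)*(b+2)))*(((3*z)*(9+z))*((b+y)+(8+a)))))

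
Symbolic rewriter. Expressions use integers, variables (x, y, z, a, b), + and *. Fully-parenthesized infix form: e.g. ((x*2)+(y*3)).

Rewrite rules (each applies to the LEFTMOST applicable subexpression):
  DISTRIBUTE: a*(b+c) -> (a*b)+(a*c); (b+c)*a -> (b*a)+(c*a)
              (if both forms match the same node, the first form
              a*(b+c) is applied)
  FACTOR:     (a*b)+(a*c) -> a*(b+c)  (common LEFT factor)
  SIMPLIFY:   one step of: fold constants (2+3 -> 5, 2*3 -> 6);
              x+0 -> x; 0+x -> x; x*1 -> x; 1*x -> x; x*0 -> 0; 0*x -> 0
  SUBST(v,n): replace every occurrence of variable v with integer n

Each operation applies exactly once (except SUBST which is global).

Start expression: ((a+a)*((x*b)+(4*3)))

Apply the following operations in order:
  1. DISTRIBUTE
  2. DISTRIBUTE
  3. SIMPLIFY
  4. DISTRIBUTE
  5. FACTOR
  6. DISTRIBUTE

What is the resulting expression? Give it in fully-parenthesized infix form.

Start: ((a+a)*((x*b)+(4*3)))
Apply DISTRIBUTE at root (target: ((a+a)*((x*b)+(4*3)))): ((a+a)*((x*b)+(4*3))) -> (((a+a)*(x*b))+((a+a)*(4*3)))
Apply DISTRIBUTE at L (target: ((a+a)*(x*b))): (((a+a)*(x*b))+((a+a)*(4*3))) -> (((a*(x*b))+(a*(x*b)))+((a+a)*(4*3)))
Apply SIMPLIFY at RR (target: (4*3)): (((a*(x*b))+(a*(x*b)))+((a+a)*(4*3))) -> (((a*(x*b))+(a*(x*b)))+((a+a)*12))
Apply DISTRIBUTE at R (target: ((a+a)*12)): (((a*(x*b))+(a*(x*b)))+((a+a)*12)) -> (((a*(x*b))+(a*(x*b)))+((a*12)+(a*12)))
Apply FACTOR at L (target: ((a*(x*b))+(a*(x*b)))): (((a*(x*b))+(a*(x*b)))+((a*12)+(a*12))) -> ((a*((x*b)+(x*b)))+((a*12)+(a*12)))
Apply DISTRIBUTE at L (target: (a*((x*b)+(x*b)))): ((a*((x*b)+(x*b)))+((a*12)+(a*12))) -> (((a*(x*b))+(a*(x*b)))+((a*12)+(a*12)))

Answer: (((a*(x*b))+(a*(x*b)))+((a*12)+(a*12)))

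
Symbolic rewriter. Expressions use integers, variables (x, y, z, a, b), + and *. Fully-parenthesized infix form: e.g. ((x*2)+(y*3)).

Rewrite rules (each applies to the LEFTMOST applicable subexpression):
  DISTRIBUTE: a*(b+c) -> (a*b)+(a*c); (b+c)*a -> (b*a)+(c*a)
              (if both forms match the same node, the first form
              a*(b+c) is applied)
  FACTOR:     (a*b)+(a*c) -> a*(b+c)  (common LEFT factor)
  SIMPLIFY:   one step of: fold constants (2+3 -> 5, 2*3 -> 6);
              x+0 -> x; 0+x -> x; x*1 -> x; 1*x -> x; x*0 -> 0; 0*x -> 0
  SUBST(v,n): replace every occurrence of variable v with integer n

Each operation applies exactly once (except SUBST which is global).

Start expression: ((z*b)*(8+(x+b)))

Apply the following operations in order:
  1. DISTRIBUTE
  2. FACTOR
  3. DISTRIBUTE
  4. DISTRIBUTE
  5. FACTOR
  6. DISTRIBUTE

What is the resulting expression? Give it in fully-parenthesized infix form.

Start: ((z*b)*(8+(x+b)))
Apply DISTRIBUTE at root (target: ((z*b)*(8+(x+b)))): ((z*b)*(8+(x+b))) -> (((z*b)*8)+((z*b)*(x+b)))
Apply FACTOR at root (target: (((z*b)*8)+((z*b)*(x+b)))): (((z*b)*8)+((z*b)*(x+b))) -> ((z*b)*(8+(x+b)))
Apply DISTRIBUTE at root (target: ((z*b)*(8+(x+b)))): ((z*b)*(8+(x+b))) -> (((z*b)*8)+((z*b)*(x+b)))
Apply DISTRIBUTE at R (target: ((z*b)*(x+b))): (((z*b)*8)+((z*b)*(x+b))) -> (((z*b)*8)+(((z*b)*x)+((z*b)*b)))
Apply FACTOR at R (target: (((z*b)*x)+((z*b)*b))): (((z*b)*8)+(((z*b)*x)+((z*b)*b))) -> (((z*b)*8)+((z*b)*(x+b)))
Apply DISTRIBUTE at R (target: ((z*b)*(x+b))): (((z*b)*8)+((z*b)*(x+b))) -> (((z*b)*8)+(((z*b)*x)+((z*b)*b)))

Answer: (((z*b)*8)+(((z*b)*x)+((z*b)*b)))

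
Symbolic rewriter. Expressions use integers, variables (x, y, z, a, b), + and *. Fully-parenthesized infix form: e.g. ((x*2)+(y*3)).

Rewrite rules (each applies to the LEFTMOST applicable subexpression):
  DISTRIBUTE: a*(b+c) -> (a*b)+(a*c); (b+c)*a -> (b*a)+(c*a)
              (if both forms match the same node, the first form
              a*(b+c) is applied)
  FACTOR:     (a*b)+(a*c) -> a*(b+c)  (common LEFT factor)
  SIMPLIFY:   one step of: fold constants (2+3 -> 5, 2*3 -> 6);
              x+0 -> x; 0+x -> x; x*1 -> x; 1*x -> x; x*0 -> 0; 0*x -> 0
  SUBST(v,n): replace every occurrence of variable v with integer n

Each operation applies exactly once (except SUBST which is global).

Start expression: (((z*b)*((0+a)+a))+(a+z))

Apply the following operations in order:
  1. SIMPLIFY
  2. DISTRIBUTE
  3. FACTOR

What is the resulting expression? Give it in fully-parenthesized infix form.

Answer: (((z*b)*(a+a))+(a+z))

Derivation:
Start: (((z*b)*((0+a)+a))+(a+z))
Apply SIMPLIFY at LRL (target: (0+a)): (((z*b)*((0+a)+a))+(a+z)) -> (((z*b)*(a+a))+(a+z))
Apply DISTRIBUTE at L (target: ((z*b)*(a+a))): (((z*b)*(a+a))+(a+z)) -> ((((z*b)*a)+((z*b)*a))+(a+z))
Apply FACTOR at L (target: (((z*b)*a)+((z*b)*a))): ((((z*b)*a)+((z*b)*a))+(a+z)) -> (((z*b)*(a+a))+(a+z))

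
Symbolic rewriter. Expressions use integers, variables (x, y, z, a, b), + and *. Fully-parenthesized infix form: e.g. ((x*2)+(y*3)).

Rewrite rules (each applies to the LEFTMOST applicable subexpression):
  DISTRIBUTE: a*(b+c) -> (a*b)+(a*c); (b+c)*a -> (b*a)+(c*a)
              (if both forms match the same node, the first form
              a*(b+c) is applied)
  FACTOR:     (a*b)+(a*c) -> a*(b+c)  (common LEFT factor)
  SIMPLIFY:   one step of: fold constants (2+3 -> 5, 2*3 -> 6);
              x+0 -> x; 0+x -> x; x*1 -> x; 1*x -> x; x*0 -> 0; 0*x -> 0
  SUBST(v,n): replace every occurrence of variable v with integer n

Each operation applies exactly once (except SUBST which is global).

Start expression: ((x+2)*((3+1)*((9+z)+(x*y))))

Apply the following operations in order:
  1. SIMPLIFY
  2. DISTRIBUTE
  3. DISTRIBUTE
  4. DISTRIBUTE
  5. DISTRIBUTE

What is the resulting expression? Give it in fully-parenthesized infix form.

Start: ((x+2)*((3+1)*((9+z)+(x*y))))
Apply SIMPLIFY at RL (target: (3+1)): ((x+2)*((3+1)*((9+z)+(x*y)))) -> ((x+2)*(4*((9+z)+(x*y))))
Apply DISTRIBUTE at root (target: ((x+2)*(4*((9+z)+(x*y))))): ((x+2)*(4*((9+z)+(x*y)))) -> ((x*(4*((9+z)+(x*y))))+(2*(4*((9+z)+(x*y)))))
Apply DISTRIBUTE at LR (target: (4*((9+z)+(x*y)))): ((x*(4*((9+z)+(x*y))))+(2*(4*((9+z)+(x*y))))) -> ((x*((4*(9+z))+(4*(x*y))))+(2*(4*((9+z)+(x*y)))))
Apply DISTRIBUTE at L (target: (x*((4*(9+z))+(4*(x*y))))): ((x*((4*(9+z))+(4*(x*y))))+(2*(4*((9+z)+(x*y))))) -> (((x*(4*(9+z)))+(x*(4*(x*y))))+(2*(4*((9+z)+(x*y)))))
Apply DISTRIBUTE at LLR (target: (4*(9+z))): (((x*(4*(9+z)))+(x*(4*(x*y))))+(2*(4*((9+z)+(x*y))))) -> (((x*((4*9)+(4*z)))+(x*(4*(x*y))))+(2*(4*((9+z)+(x*y)))))

Answer: (((x*((4*9)+(4*z)))+(x*(4*(x*y))))+(2*(4*((9+z)+(x*y)))))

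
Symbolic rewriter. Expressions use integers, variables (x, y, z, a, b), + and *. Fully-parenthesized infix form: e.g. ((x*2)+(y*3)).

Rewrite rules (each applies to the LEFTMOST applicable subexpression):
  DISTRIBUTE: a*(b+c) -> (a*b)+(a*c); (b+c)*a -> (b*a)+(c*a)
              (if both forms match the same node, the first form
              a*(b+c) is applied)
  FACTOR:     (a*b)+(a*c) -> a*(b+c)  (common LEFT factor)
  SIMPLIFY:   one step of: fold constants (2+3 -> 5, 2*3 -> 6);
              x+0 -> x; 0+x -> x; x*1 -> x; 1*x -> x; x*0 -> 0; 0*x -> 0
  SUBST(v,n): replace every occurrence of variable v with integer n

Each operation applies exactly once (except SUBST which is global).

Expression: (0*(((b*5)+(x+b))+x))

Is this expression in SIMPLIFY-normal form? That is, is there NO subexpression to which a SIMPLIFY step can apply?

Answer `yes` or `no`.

Answer: no

Derivation:
Expression: (0*(((b*5)+(x+b))+x))
Scanning for simplifiable subexpressions (pre-order)...
  at root: (0*(((b*5)+(x+b))+x)) (SIMPLIFIABLE)
  at R: (((b*5)+(x+b))+x) (not simplifiable)
  at RL: ((b*5)+(x+b)) (not simplifiable)
  at RLL: (b*5) (not simplifiable)
  at RLR: (x+b) (not simplifiable)
Found simplifiable subexpr at path root: (0*(((b*5)+(x+b))+x))
One SIMPLIFY step would give: 0
-> NOT in normal form.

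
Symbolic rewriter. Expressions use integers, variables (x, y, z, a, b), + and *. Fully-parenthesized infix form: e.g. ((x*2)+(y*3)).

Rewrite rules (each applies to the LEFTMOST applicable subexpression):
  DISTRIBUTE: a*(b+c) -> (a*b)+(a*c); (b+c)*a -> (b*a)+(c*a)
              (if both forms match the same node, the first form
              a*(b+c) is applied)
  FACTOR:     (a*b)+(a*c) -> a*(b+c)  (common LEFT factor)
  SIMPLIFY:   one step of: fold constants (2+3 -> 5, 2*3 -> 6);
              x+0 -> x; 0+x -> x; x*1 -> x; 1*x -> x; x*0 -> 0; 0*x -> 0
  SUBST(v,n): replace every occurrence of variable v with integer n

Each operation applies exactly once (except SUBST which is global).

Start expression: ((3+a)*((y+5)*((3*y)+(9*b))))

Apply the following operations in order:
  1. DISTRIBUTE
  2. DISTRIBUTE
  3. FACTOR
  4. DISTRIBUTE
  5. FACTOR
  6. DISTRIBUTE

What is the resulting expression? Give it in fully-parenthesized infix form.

Answer: ((3*(((y+5)*(3*y))+((y+5)*(9*b))))+(a*((y+5)*((3*y)+(9*b)))))

Derivation:
Start: ((3+a)*((y+5)*((3*y)+(9*b))))
Apply DISTRIBUTE at root (target: ((3+a)*((y+5)*((3*y)+(9*b))))): ((3+a)*((y+5)*((3*y)+(9*b)))) -> ((3*((y+5)*((3*y)+(9*b))))+(a*((y+5)*((3*y)+(9*b)))))
Apply DISTRIBUTE at LR (target: ((y+5)*((3*y)+(9*b)))): ((3*((y+5)*((3*y)+(9*b))))+(a*((y+5)*((3*y)+(9*b))))) -> ((3*(((y+5)*(3*y))+((y+5)*(9*b))))+(a*((y+5)*((3*y)+(9*b)))))
Apply FACTOR at LR (target: (((y+5)*(3*y))+((y+5)*(9*b)))): ((3*(((y+5)*(3*y))+((y+5)*(9*b))))+(a*((y+5)*((3*y)+(9*b))))) -> ((3*((y+5)*((3*y)+(9*b))))+(a*((y+5)*((3*y)+(9*b)))))
Apply DISTRIBUTE at LR (target: ((y+5)*((3*y)+(9*b)))): ((3*((y+5)*((3*y)+(9*b))))+(a*((y+5)*((3*y)+(9*b))))) -> ((3*(((y+5)*(3*y))+((y+5)*(9*b))))+(a*((y+5)*((3*y)+(9*b)))))
Apply FACTOR at LR (target: (((y+5)*(3*y))+((y+5)*(9*b)))): ((3*(((y+5)*(3*y))+((y+5)*(9*b))))+(a*((y+5)*((3*y)+(9*b))))) -> ((3*((y+5)*((3*y)+(9*b))))+(a*((y+5)*((3*y)+(9*b)))))
Apply DISTRIBUTE at LR (target: ((y+5)*((3*y)+(9*b)))): ((3*((y+5)*((3*y)+(9*b))))+(a*((y+5)*((3*y)+(9*b))))) -> ((3*(((y+5)*(3*y))+((y+5)*(9*b))))+(a*((y+5)*((3*y)+(9*b)))))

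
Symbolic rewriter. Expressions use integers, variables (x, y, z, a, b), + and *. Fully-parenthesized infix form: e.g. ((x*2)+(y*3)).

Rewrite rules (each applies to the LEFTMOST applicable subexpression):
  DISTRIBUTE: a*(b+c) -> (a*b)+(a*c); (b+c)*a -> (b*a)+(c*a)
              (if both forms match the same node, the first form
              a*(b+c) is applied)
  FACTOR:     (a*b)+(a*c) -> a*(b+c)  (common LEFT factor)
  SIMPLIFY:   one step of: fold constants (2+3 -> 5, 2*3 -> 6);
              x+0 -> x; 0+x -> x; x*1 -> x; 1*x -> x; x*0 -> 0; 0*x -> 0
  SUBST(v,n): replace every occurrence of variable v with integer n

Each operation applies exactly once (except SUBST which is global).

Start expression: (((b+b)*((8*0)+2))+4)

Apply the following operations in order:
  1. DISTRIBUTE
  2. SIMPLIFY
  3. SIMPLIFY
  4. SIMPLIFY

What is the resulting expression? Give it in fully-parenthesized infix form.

Answer: (((b+b)*2)+4)

Derivation:
Start: (((b+b)*((8*0)+2))+4)
Apply DISTRIBUTE at L (target: ((b+b)*((8*0)+2))): (((b+b)*((8*0)+2))+4) -> ((((b+b)*(8*0))+((b+b)*2))+4)
Apply SIMPLIFY at LLR (target: (8*0)): ((((b+b)*(8*0))+((b+b)*2))+4) -> ((((b+b)*0)+((b+b)*2))+4)
Apply SIMPLIFY at LL (target: ((b+b)*0)): ((((b+b)*0)+((b+b)*2))+4) -> ((0+((b+b)*2))+4)
Apply SIMPLIFY at L (target: (0+((b+b)*2))): ((0+((b+b)*2))+4) -> (((b+b)*2)+4)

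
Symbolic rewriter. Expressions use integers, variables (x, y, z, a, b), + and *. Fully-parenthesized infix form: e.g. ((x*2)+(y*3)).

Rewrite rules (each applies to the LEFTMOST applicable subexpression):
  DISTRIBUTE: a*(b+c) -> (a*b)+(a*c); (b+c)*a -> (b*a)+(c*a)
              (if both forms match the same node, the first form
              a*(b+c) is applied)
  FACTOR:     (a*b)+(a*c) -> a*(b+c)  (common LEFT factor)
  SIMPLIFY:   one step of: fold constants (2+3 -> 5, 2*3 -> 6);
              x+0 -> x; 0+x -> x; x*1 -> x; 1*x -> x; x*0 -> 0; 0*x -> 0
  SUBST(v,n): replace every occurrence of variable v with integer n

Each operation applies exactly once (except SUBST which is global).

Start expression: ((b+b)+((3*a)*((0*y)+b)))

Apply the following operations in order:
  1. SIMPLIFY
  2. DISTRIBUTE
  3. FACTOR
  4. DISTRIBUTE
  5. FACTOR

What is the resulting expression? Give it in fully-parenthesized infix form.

Answer: ((b+b)+((3*a)*(0+b)))

Derivation:
Start: ((b+b)+((3*a)*((0*y)+b)))
Apply SIMPLIFY at RRL (target: (0*y)): ((b+b)+((3*a)*((0*y)+b))) -> ((b+b)+((3*a)*(0+b)))
Apply DISTRIBUTE at R (target: ((3*a)*(0+b))): ((b+b)+((3*a)*(0+b))) -> ((b+b)+(((3*a)*0)+((3*a)*b)))
Apply FACTOR at R (target: (((3*a)*0)+((3*a)*b))): ((b+b)+(((3*a)*0)+((3*a)*b))) -> ((b+b)+((3*a)*(0+b)))
Apply DISTRIBUTE at R (target: ((3*a)*(0+b))): ((b+b)+((3*a)*(0+b))) -> ((b+b)+(((3*a)*0)+((3*a)*b)))
Apply FACTOR at R (target: (((3*a)*0)+((3*a)*b))): ((b+b)+(((3*a)*0)+((3*a)*b))) -> ((b+b)+((3*a)*(0+b)))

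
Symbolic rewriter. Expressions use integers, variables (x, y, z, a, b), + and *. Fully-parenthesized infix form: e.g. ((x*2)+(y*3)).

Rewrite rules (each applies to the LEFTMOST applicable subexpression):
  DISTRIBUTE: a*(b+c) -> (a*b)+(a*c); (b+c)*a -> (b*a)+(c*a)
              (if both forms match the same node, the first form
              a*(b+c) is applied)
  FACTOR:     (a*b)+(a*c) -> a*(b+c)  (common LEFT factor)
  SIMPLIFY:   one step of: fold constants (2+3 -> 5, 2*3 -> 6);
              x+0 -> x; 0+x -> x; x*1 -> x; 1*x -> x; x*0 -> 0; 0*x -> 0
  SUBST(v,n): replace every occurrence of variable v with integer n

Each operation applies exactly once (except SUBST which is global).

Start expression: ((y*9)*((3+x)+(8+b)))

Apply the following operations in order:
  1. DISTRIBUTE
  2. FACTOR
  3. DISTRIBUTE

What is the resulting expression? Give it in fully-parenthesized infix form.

Start: ((y*9)*((3+x)+(8+b)))
Apply DISTRIBUTE at root (target: ((y*9)*((3+x)+(8+b)))): ((y*9)*((3+x)+(8+b))) -> (((y*9)*(3+x))+((y*9)*(8+b)))
Apply FACTOR at root (target: (((y*9)*(3+x))+((y*9)*(8+b)))): (((y*9)*(3+x))+((y*9)*(8+b))) -> ((y*9)*((3+x)+(8+b)))
Apply DISTRIBUTE at root (target: ((y*9)*((3+x)+(8+b)))): ((y*9)*((3+x)+(8+b))) -> (((y*9)*(3+x))+((y*9)*(8+b)))

Answer: (((y*9)*(3+x))+((y*9)*(8+b)))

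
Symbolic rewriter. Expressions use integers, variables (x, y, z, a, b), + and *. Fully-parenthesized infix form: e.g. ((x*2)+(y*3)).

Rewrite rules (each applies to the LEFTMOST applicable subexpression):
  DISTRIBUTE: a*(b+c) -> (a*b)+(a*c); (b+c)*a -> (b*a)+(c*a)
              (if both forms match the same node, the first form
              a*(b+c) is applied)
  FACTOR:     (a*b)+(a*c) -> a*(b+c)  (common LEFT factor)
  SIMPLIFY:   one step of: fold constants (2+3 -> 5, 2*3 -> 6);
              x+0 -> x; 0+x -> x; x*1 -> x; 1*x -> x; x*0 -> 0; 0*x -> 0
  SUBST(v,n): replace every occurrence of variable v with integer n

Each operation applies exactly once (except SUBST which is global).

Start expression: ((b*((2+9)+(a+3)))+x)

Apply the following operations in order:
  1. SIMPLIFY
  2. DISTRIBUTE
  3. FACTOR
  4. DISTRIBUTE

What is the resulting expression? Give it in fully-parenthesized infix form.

Start: ((b*((2+9)+(a+3)))+x)
Apply SIMPLIFY at LRL (target: (2+9)): ((b*((2+9)+(a+3)))+x) -> ((b*(11+(a+3)))+x)
Apply DISTRIBUTE at L (target: (b*(11+(a+3)))): ((b*(11+(a+3)))+x) -> (((b*11)+(b*(a+3)))+x)
Apply FACTOR at L (target: ((b*11)+(b*(a+3)))): (((b*11)+(b*(a+3)))+x) -> ((b*(11+(a+3)))+x)
Apply DISTRIBUTE at L (target: (b*(11+(a+3)))): ((b*(11+(a+3)))+x) -> (((b*11)+(b*(a+3)))+x)

Answer: (((b*11)+(b*(a+3)))+x)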